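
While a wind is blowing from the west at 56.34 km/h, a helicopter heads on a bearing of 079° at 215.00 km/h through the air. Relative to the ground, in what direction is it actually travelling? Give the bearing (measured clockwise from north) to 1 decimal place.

Taking east as x and north as y: velocity relative to the air = (211.050, 41.024) km/h; the air relative to ground = (56.340, 0.000) km/h.
Velocity relative to ground = (211.050, 41.024) + (56.340, 0.000) = (267.390, 41.024) km/h.
Bearing = atan2(267.39, 41.02) = 81.28° clockwise from north.

081.3°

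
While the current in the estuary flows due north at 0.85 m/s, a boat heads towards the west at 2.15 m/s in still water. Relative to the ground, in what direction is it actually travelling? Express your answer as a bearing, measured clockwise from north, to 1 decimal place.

Taking east as x and north as y: velocity relative to the water = (-2.150, 0.000) m/s; the water relative to ground = (0.000, 0.850) m/s.
Velocity relative to ground = (-2.150, 0.000) + (0.000, 0.850) = (-2.150, 0.850) m/s.
Bearing = atan2(-2.15, 0.85) = 291.57° clockwise from north.

291.6°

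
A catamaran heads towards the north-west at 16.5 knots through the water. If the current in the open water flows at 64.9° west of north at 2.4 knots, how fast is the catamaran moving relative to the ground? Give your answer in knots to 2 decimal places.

Taking east as x and north as y: velocity relative to the water = (-11.667, 11.667) knots; the water relative to ground = (-2.173, 1.018) knots.
Velocity relative to ground = (-11.667, 11.667) + (-2.173, 1.018) = (-13.841, 12.685) knots.
Speed = |(-13.841, 12.685)| = 18.774 knots.

18.77 knots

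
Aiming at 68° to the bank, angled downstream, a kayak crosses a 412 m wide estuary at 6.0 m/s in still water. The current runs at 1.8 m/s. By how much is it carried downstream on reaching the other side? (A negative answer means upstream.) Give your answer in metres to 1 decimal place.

299.8 m

Perpendicular speed = 5.563 m/s; crossing time = 412 / 5.563 = 74.059 s.
Net downstream speed = 4.048 m/s.
Drift = 4.048 × 74.059 = 299.766 m (downstream).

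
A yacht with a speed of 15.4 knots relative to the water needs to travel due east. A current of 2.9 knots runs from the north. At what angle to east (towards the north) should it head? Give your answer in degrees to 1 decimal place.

10.9°

The current pushes perpendicular to the desired track; the heading must have a component into the current equal to 2.9 knots: 15.4 sin θ = 2.9.
sin θ = 0.1883, so θ = 10.854°.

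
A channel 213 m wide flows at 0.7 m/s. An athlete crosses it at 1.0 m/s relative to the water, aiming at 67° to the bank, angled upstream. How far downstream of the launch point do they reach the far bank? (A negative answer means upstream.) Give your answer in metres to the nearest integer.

72 m

Perpendicular speed = 0.921 m/s; crossing time = 213 / 0.921 = 231.395 s.
Net downstream speed = 0.309 m/s.
Drift = 0.309 × 231.395 = 71.563 m (downstream).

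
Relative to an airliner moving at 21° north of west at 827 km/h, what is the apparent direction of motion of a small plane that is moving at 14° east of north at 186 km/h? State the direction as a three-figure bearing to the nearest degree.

098°

Taking east as x and north as y: small plane velocity = (44.997, 180.475) km/h; airliner velocity = (-772.071, 296.370) km/h.
Velocity of small plane relative to airliner = (44.997, 180.475) − (-772.071, 296.370) = (817.068, -115.895) km/h.
Bearing = atan2(817.07, -115.90) = 98.07° clockwise from north.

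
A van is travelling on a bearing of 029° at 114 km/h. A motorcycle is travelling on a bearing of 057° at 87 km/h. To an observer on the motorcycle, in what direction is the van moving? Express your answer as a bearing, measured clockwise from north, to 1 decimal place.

Taking east as x and north as y: van velocity = (55.268, 99.707) km/h; motorcycle velocity = (72.964, 47.384) km/h.
Velocity of van relative to motorcycle = (55.268, 99.707) − (72.964, 47.384) = (-17.696, 52.323) km/h.
Bearing = atan2(-17.70, 52.32) = 341.31° clockwise from north.

341.3°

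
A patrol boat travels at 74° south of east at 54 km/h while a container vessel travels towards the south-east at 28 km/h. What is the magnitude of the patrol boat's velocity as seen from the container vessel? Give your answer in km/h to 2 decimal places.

Taking east as x and north as y: patrol boat velocity = (14.884, -51.908) km/h; container vessel velocity = (19.799, -19.799) km/h.
Velocity of patrol boat relative to container vessel = (14.884, -51.908) − (19.799, -19.799) = (-4.915, -32.109) km/h.
Magnitude = |(-4.915, -32.109)| = 32.483 km/h.

32.48 km/h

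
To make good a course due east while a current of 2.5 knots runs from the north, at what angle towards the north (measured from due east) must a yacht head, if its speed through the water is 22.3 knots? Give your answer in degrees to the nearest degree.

6°

The current pushes perpendicular to the desired track; the heading must have a component into the current equal to 2.5 knots: 22.3 sin θ = 2.5.
sin θ = 0.1121, so θ = 6.437°.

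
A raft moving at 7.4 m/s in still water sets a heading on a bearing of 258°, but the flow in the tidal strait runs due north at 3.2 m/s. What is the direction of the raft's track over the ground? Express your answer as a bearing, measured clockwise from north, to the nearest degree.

283°

Taking east as x and north as y: velocity relative to the water = (-7.238, -1.539) m/s; the water relative to ground = (0.000, 3.200) m/s.
Velocity relative to ground = (-7.238, -1.539) + (0.000, 3.200) = (-7.238, 1.661) m/s.
Bearing = atan2(-7.24, 1.66) = 282.93° clockwise from north.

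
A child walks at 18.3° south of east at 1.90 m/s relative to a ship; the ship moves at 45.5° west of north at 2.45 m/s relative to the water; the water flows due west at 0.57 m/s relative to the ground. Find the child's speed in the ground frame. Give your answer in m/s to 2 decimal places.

In east/north components (m/s): child relative to ship = (1.804, -0.597); ship relative to water = (-1.747, 1.717); water relative to ground = (-0.570, 0.000).
Sum = (-0.514, 1.121) m/s.
Speed = |(-0.514, 1.121)| = 1.233 m/s.

1.23 m/s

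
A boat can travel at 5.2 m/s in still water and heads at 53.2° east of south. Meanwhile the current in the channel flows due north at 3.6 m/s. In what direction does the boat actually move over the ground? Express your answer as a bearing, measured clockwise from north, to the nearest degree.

083°

Taking east as x and north as y: velocity relative to the water = (4.164, -3.115) m/s; the water relative to ground = (0.000, 3.600) m/s.
Velocity relative to ground = (4.164, -3.115) + (0.000, 3.600) = (4.164, 0.485) m/s.
Bearing = atan2(4.16, 0.49) = 83.36° clockwise from north.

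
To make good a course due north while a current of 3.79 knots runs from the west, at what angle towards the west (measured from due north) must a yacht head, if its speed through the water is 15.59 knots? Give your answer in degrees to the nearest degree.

The current pushes perpendicular to the desired track; the heading must have a component into the current equal to 3.79 knots: 15.59 sin θ = 3.79.
sin θ = 0.2431, so θ = 14.070°.

14°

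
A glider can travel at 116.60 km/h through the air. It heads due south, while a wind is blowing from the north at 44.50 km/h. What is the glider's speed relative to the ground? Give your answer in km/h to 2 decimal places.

161.10 km/h

Taking east as x and north as y: velocity relative to the air = (0.000, -116.600) km/h; the air relative to ground = (0.000, -44.500) km/h.
Velocity relative to ground = (0.000, -116.600) + (0.000, -44.500) = (0.000, -161.100) km/h.
Speed = |(0.000, -161.100)| = 161.100 km/h.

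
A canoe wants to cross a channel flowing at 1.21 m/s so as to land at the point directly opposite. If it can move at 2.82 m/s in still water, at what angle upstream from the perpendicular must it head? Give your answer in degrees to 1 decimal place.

To cancel the current, the upstream component of the canoe's velocity must equal the flow: 2.82 sin θ = 1.21.
sin θ = 1.21 / 2.82 = 0.4291.
θ = arcsin(0.4291) = 25.409°.

25.4°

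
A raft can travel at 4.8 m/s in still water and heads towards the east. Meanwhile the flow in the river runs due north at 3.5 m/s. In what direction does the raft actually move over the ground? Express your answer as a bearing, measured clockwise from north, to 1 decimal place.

Taking east as x and north as y: velocity relative to the water = (4.800, 0.000) m/s; the water relative to ground = (0.000, 3.500) m/s.
Velocity relative to ground = (4.800, 0.000) + (0.000, 3.500) = (4.800, 3.500) m/s.
Bearing = atan2(4.80, 3.50) = 53.90° clockwise from north.

053.9°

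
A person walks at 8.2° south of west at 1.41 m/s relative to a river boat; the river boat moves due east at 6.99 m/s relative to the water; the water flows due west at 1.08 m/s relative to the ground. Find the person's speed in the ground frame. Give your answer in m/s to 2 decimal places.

4.52 m/s

In east/north components (m/s): person relative to river boat = (-1.396, -0.201); river boat relative to water = (6.990, 0.000); water relative to ground = (-1.080, 0.000).
Sum = (4.514, -0.201) m/s.
Speed = |(4.514, -0.201)| = 4.519 m/s.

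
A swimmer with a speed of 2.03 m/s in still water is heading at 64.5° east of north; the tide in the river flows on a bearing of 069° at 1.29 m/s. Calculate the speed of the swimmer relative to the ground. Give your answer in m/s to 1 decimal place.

Taking east as x and north as y: velocity relative to the water = (1.832, 0.874) m/s; the water relative to ground = (1.204, 0.462) m/s.
Velocity relative to ground = (1.832, 0.874) + (1.204, 0.462) = (3.037, 1.336) m/s.
Speed = |(3.037, 1.336)| = 3.318 m/s.

3.3 m/s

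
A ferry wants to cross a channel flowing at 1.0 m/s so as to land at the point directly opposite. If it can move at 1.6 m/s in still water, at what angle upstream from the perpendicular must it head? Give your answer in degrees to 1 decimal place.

To cancel the current, the upstream component of the ferry's velocity must equal the flow: 1.6 sin θ = 1.0.
sin θ = 1.0 / 1.6 = 0.6250.
θ = arcsin(0.6250) = 38.682°.

38.7°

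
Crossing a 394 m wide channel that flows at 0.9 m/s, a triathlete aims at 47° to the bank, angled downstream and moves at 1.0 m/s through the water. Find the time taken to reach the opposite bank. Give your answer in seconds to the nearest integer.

The component of the triathlete's velocity perpendicular to the bank is 1.0 × sin 47° = 0.731 m/s.
The current is parallel to the bank, so it does not affect the crossing time.
Time = 394 / 0.731 = 538.727 s.

539 s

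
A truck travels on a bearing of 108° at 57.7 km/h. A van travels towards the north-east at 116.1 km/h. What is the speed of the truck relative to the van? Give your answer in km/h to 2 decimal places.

Taking east as x and north as y: truck velocity = (54.876, -17.830) km/h; van velocity = (82.095, 82.095) km/h.
Velocity of truck relative to van = (54.876, -17.830) − (82.095, 82.095) = (-27.219, -99.925) km/h.
Magnitude = |(-27.219, -99.925)| = 103.566 km/h.

103.57 km/h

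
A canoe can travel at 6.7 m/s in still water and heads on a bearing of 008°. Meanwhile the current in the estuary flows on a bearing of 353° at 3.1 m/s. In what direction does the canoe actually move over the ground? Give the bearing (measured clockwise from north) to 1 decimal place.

003.3°

Taking east as x and north as y: velocity relative to the water = (0.932, 6.635) m/s; the water relative to ground = (-0.378, 3.077) m/s.
Velocity relative to ground = (0.932, 6.635) + (-0.378, 3.077) = (0.555, 9.712) m/s.
Bearing = atan2(0.55, 9.71) = 3.27° clockwise from north.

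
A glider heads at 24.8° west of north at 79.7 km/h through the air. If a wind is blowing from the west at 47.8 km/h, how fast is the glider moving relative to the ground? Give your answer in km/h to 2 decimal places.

73.76 km/h

Taking east as x and north as y: velocity relative to the air = (-33.430, 72.350) km/h; the air relative to ground = (47.800, 0.000) km/h.
Velocity relative to ground = (-33.430, 72.350) + (47.800, 0.000) = (14.370, 72.350) km/h.
Speed = |(14.370, 72.350)| = 73.763 km/h.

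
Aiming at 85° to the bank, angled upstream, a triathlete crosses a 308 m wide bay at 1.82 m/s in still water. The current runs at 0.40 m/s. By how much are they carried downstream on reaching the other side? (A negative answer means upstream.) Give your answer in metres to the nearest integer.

Perpendicular speed = 1.813 m/s; crossing time = 308 / 1.813 = 169.877 s.
Net downstream speed = 0.241 m/s.
Drift = 0.241 × 169.877 = 41.004 m (downstream).

41 m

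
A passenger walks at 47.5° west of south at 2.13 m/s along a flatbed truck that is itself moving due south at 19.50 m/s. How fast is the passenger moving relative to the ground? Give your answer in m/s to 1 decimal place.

Taking east as x and north as y: flatbed truck velocity = (0.000, -19.500) m/s; passenger velocity relative to flatbed truck = (-1.570, -1.439) m/s.
Velocity relative to ground = (0.000, -19.500) + (-1.570, -1.439) = (-1.570, -20.939) m/s.
Speed = |(-1.570, -20.939)| = 20.998 m/s.

21.0 m/s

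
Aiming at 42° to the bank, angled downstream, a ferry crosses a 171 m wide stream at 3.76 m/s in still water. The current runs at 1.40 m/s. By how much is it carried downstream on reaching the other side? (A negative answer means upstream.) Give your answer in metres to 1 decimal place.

285.1 m

Perpendicular speed = 2.516 m/s; crossing time = 171 / 2.516 = 67.967 s.
Net downstream speed = 4.194 m/s.
Drift = 4.194 × 67.967 = 285.068 m (downstream).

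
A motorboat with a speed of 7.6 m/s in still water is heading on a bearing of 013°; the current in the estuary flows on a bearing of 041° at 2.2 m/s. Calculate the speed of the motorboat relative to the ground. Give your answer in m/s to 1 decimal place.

Taking east as x and north as y: velocity relative to the water = (1.710, 7.405) m/s; the water relative to ground = (1.443, 1.660) m/s.
Velocity relative to ground = (1.710, 7.405) + (1.443, 1.660) = (3.153, 9.066) m/s.
Speed = |(3.153, 9.066)| = 9.598 m/s.

9.6 m/s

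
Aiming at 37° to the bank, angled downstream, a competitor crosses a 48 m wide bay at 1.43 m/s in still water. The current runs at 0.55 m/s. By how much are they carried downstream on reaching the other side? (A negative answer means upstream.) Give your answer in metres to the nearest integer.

Perpendicular speed = 0.861 m/s; crossing time = 48 / 0.861 = 55.775 s.
Net downstream speed = 1.692 m/s.
Drift = 1.692 × 55.775 = 94.375 m (downstream).

94 m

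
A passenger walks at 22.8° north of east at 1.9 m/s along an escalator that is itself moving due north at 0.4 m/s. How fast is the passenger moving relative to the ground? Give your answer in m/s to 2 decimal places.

2.09 m/s

Taking east as x and north as y: escalator velocity = (0.000, 0.400) m/s; passenger velocity relative to escalator = (1.752, 0.736) m/s.
Velocity relative to ground = (0.000, 0.400) + (1.752, 0.736) = (1.752, 1.136) m/s.
Speed = |(1.752, 1.136)| = 2.088 m/s.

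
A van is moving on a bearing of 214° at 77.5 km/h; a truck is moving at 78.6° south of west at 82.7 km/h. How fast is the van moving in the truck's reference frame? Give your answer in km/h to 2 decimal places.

Taking east as x and north as y: van velocity = (-43.337, -64.250) km/h; truck velocity = (-16.346, -81.068) km/h.
Velocity of van relative to truck = (-43.337, -64.250) − (-16.346, -81.068) = (-26.991, 16.818) km/h.
Magnitude = |(-26.991, 16.818)| = 31.802 km/h.

31.80 km/h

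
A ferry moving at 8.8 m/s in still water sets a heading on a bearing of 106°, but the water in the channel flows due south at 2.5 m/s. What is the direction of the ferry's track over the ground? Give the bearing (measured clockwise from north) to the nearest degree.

Taking east as x and north as y: velocity relative to the water = (8.459, -2.426) m/s; the water relative to ground = (0.000, -2.500) m/s.
Velocity relative to ground = (8.459, -2.426) + (0.000, -2.500) = (8.459, -4.926) m/s.
Bearing = atan2(8.46, -4.93) = 120.21° clockwise from north.

120°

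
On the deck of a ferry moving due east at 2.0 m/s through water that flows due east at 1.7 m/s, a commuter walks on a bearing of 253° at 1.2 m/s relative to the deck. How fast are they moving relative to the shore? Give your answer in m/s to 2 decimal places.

In east/north components (m/s): commuter relative to ferry = (-1.148, -0.351); ferry relative to water = (2.000, 0.000); water relative to ground = (1.700, 0.000).
Sum = (2.552, -0.351) m/s.
Speed = |(2.552, -0.351)| = 2.576 m/s.

2.58 m/s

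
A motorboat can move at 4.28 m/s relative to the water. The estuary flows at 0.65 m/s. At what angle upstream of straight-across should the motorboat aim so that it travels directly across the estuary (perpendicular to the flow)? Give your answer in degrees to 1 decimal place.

8.7°

To cancel the current, the upstream component of the motorboat's velocity must equal the flow: 4.28 sin θ = 0.65.
sin θ = 0.65 / 4.28 = 0.1519.
θ = arcsin(0.1519) = 8.735°.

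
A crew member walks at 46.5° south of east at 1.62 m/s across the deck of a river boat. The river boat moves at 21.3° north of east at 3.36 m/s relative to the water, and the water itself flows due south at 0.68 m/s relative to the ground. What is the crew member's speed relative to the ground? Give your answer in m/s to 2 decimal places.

4.29 m/s

In east/north components (m/s): crew member relative to river boat = (1.115, -1.175); river boat relative to water = (3.130, 1.221); water relative to ground = (0.000, -0.680).
Sum = (4.246, -0.635) m/s.
Speed = |(4.246, -0.635)| = 4.293 m/s.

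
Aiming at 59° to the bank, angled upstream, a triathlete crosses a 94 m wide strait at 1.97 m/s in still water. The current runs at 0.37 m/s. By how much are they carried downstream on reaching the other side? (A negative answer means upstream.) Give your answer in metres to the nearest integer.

Perpendicular speed = 1.689 m/s; crossing time = 94 / 1.689 = 55.667 s.
Net downstream speed = -0.645 m/s.
Drift = -0.645 × 55.667 = -35.884 m (upstream).

-36 m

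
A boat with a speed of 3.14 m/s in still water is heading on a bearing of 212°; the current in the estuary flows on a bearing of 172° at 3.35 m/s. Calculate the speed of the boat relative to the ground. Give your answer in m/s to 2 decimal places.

6.10 m/s

Taking east as x and north as y: velocity relative to the water = (-1.664, -2.663) m/s; the water relative to ground = (0.466, -3.317) m/s.
Velocity relative to ground = (-1.664, -2.663) + (0.466, -3.317) = (-1.198, -5.980) m/s.
Speed = |(-1.198, -5.980)| = 6.099 m/s.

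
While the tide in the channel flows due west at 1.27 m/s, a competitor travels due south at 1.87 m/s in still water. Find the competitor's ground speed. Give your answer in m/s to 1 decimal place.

Taking east as x and north as y: velocity relative to the water = (0.000, -1.870) m/s; the water relative to ground = (-1.270, 0.000) m/s.
Velocity relative to ground = (0.000, -1.870) + (-1.270, 0.000) = (-1.270, -1.870) m/s.
Speed = |(-1.270, -1.870)| = 2.260 m/s.

2.3 m/s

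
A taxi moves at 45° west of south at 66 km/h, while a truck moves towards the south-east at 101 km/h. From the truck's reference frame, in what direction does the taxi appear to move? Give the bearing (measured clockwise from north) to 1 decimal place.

Taking east as x and north as y: taxi velocity = (-46.669, -46.669) km/h; truck velocity = (71.418, -71.418) km/h.
Velocity of taxi relative to truck = (-46.669, -46.669) − (71.418, -71.418) = (-118.087, 24.749) km/h.
Bearing = atan2(-118.09, 24.75) = 281.84° clockwise from north.

281.8°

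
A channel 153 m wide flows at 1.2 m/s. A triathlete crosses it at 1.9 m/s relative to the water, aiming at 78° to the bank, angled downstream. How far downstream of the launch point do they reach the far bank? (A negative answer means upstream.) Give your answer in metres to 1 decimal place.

Perpendicular speed = 1.858 m/s; crossing time = 153 / 1.858 = 82.325 s.
Net downstream speed = 1.595 m/s.
Drift = 1.595 × 82.325 = 131.312 m (downstream).

131.3 m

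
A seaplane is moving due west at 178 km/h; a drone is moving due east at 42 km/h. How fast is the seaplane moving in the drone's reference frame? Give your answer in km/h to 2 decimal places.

220.00 km/h

Taking east as x and north as y: seaplane velocity = (-178.000, 0.000) km/h; drone velocity = (42.000, 0.000) km/h.
Velocity of seaplane relative to drone = (-178.000, 0.000) − (42.000, 0.000) = (-220.000, 0.000) km/h.
Magnitude = |(-220.000, 0.000)| = 220.000 km/h.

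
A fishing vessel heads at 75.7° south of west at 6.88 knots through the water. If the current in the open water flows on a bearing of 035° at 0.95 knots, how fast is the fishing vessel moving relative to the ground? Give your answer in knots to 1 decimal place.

6.0 knots

Taking east as x and north as y: velocity relative to the water = (-1.699, -6.667) knots; the water relative to ground = (0.545, 0.778) knots.
Velocity relative to ground = (-1.699, -6.667) + (0.545, 0.778) = (-1.154, -5.889) knots.
Speed = |(-1.154, -5.889)| = 6.001 knots.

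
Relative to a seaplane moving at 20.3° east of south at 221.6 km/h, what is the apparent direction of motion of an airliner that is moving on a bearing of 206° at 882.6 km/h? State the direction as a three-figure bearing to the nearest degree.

Taking east as x and north as y: airliner velocity = (-386.906, -793.276) km/h; seaplane velocity = (76.881, -207.836) km/h.
Velocity of airliner relative to seaplane = (-386.906, -793.276) − (76.881, -207.836) = (-463.787, -585.439) km/h.
Bearing = atan2(-463.79, -585.44) = 218.39° clockwise from north.

218°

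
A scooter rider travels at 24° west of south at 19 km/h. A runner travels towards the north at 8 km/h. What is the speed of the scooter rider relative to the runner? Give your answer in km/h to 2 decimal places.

26.51 km/h

Taking east as x and north as y: scooter rider velocity = (-7.728, -17.357) km/h; runner velocity = (0.000, 8.000) km/h.
Velocity of scooter rider relative to runner = (-7.728, -17.357) − (0.000, 8.000) = (-7.728, -25.357) km/h.
Magnitude = |(-7.728, -25.357)| = 26.509 km/h.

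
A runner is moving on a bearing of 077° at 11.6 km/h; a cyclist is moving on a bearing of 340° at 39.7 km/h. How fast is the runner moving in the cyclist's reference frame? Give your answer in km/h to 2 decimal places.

Taking east as x and north as y: runner velocity = (11.303, 2.609) km/h; cyclist velocity = (-13.578, 37.306) km/h.
Velocity of runner relative to cyclist = (11.303, 2.609) − (-13.578, 37.306) = (24.881, -34.696) km/h.
Magnitude = |(24.881, -34.696)| = 42.695 km/h.

42.70 km/h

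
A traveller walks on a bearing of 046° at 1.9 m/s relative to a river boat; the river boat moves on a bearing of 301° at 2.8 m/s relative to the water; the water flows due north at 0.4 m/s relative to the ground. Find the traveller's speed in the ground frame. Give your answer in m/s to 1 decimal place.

In east/north components (m/s): traveller relative to river boat = (1.367, 1.320); river boat relative to water = (-2.400, 1.442); water relative to ground = (0.000, 0.400).
Sum = (-1.033, 3.162) m/s.
Speed = |(-1.033, 3.162)| = 3.327 m/s.

3.3 m/s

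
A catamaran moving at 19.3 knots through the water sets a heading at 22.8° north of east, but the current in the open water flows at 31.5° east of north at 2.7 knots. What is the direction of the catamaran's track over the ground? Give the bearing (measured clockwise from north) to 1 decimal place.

063.0°

Taking east as x and north as y: velocity relative to the water = (17.792, 7.479) knots; the water relative to ground = (1.411, 2.302) knots.
Velocity relative to ground = (17.792, 7.479) + (1.411, 2.302) = (19.203, 9.781) knots.
Bearing = atan2(19.20, 9.78) = 63.01° clockwise from north.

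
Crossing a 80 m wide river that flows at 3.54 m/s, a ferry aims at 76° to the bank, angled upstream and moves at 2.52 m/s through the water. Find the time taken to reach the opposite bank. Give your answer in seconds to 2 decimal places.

32.72 s

The component of the ferry's velocity perpendicular to the bank is 2.52 × sin 76° = 2.445 m/s.
The flow acts along the bank and has no component across it.
Time = 80 / 2.445 = 32.718 s.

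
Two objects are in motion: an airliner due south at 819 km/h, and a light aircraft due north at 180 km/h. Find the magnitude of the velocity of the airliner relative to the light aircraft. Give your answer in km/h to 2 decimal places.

Taking east as x and north as y: airliner velocity = (0.000, -819.000) km/h; light aircraft velocity = (0.000, 180.000) km/h.
Velocity of airliner relative to light aircraft = (0.000, -819.000) − (0.000, 180.000) = (0.000, -999.000) km/h.
Magnitude = |(0.000, -999.000)| = 999.000 km/h.

999.00 km/h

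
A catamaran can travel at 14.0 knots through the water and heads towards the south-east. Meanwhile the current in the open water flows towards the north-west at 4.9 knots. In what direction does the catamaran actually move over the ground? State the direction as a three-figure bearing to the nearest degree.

135°

Taking east as x and north as y: velocity relative to the water = (9.899, -9.899) knots; the water relative to ground = (-3.465, 3.465) knots.
Velocity relative to ground = (9.899, -9.899) + (-3.465, 3.465) = (6.435, -6.435) knots.
Bearing = atan2(6.43, -6.43) = 135.00° clockwise from north.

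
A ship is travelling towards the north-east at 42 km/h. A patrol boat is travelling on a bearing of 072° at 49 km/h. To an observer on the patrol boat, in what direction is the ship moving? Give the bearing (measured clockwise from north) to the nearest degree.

311°

Taking east as x and north as y: ship velocity = (29.698, 29.698) km/h; patrol boat velocity = (46.602, 15.142) km/h.
Velocity of ship relative to patrol boat = (29.698, 29.698) − (46.602, 15.142) = (-16.903, 14.557) km/h.
Bearing = atan2(-16.90, 14.56) = 310.73° clockwise from north.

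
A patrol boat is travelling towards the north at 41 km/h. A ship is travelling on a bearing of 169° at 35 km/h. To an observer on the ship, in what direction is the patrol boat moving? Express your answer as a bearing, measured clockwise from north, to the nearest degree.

355°

Taking east as x and north as y: patrol boat velocity = (0.000, 41.000) km/h; ship velocity = (6.678, -34.357) km/h.
Velocity of patrol boat relative to ship = (0.000, 41.000) − (6.678, -34.357) = (-6.678, 75.357) km/h.
Bearing = atan2(-6.68, 75.36) = 354.94° clockwise from north.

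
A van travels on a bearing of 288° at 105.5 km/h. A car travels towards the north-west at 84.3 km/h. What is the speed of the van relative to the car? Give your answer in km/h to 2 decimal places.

48.87 km/h

Taking east as x and north as y: van velocity = (-100.336, 32.601) km/h; car velocity = (-59.609, 59.609) km/h.
Velocity of van relative to car = (-100.336, 32.601) − (-59.609, 59.609) = (-40.727, -27.008) km/h.
Magnitude = |(-40.727, -27.008)| = 48.869 km/h.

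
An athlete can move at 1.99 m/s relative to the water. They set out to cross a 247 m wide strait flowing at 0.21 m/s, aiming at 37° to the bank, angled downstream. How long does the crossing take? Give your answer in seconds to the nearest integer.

206 s

The component of the athlete's velocity perpendicular to the bank is 1.99 × sin 37° = 1.198 m/s.
The current is parallel to the bank, so it does not affect the crossing time.
Time = 247 / 1.198 = 206.244 s.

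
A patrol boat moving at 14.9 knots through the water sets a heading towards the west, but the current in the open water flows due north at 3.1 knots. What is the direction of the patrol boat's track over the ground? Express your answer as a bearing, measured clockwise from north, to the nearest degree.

Taking east as x and north as y: velocity relative to the water = (-14.900, 0.000) knots; the water relative to ground = (0.000, 3.100) knots.
Velocity relative to ground = (-14.900, 0.000) + (0.000, 3.100) = (-14.900, 3.100) knots.
Bearing = atan2(-14.90, 3.10) = 281.75° clockwise from north.

282°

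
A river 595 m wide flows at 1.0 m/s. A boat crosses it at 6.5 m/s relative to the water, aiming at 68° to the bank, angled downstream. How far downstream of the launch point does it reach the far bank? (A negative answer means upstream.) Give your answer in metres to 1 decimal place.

Perpendicular speed = 6.027 m/s; crossing time = 595 / 6.027 = 98.727 s.
Net downstream speed = 3.435 m/s.
Drift = 3.435 × 98.727 = 339.123 m (downstream).

339.1 m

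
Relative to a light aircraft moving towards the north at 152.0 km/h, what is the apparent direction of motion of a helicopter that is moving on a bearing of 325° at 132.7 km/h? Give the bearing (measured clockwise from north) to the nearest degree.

240°

Taking east as x and north as y: helicopter velocity = (-76.114, 108.701) km/h; light aircraft velocity = (0.000, 152.000) km/h.
Velocity of helicopter relative to light aircraft = (-76.114, 108.701) − (0.000, 152.000) = (-76.114, -43.299) km/h.
Bearing = atan2(-76.11, -43.30) = 240.37° clockwise from north.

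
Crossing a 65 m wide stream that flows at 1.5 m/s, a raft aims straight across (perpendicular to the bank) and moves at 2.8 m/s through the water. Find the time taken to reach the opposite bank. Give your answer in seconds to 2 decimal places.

The component of the raft's velocity perpendicular to the bank is 2.8 m/s.
Only the cross-stream component determines the crossing time; the current contributes nothing perpendicular to the bank.
Time = 65 / 2.800 = 23.214 s.

23.21 s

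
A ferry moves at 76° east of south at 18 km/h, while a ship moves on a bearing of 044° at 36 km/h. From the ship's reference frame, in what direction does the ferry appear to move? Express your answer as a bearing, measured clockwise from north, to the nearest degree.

Taking east as x and north as y: ferry velocity = (17.465, -4.355) km/h; ship velocity = (25.008, 25.896) km/h.
Velocity of ferry relative to ship = (17.465, -4.355) − (25.008, 25.896) = (-7.542, -30.251) km/h.
Bearing = atan2(-7.54, -30.25) = 194.00° clockwise from north.

194°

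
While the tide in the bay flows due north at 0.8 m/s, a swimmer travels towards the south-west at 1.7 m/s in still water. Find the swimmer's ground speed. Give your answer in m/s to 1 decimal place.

1.3 m/s

Taking east as x and north as y: velocity relative to the water = (-1.202, -1.202) m/s; the water relative to ground = (0.000, 0.800) m/s.
Velocity relative to ground = (-1.202, -1.202) + (0.000, 0.800) = (-1.202, -0.402) m/s.
Speed = |(-1.202, -0.402)| = 1.268 m/s.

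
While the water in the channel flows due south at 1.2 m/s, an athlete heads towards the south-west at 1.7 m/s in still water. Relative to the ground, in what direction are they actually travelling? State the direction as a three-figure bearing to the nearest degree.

Taking east as x and north as y: velocity relative to the water = (-1.202, -1.202) m/s; the water relative to ground = (0.000, -1.200) m/s.
Velocity relative to ground = (-1.202, -1.202) + (0.000, -1.200) = (-1.202, -2.402) m/s.
Bearing = atan2(-1.20, -2.40) = 206.58° clockwise from north.

207°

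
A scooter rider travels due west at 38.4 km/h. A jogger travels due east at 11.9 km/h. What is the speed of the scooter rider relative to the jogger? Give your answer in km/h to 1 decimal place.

Taking east as x and north as y: scooter rider velocity = (-38.400, 0.000) km/h; jogger velocity = (11.900, 0.000) km/h.
Velocity of scooter rider relative to jogger = (-38.400, 0.000) − (11.900, 0.000) = (-50.300, 0.000) km/h.
Magnitude = |(-50.300, 0.000)| = 50.300 km/h.

50.3 km/h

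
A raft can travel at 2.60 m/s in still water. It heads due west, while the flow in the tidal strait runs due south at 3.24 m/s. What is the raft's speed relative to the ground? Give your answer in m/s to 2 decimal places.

4.15 m/s

Taking east as x and north as y: velocity relative to the water = (-2.600, 0.000) m/s; the water relative to ground = (0.000, -3.240) m/s.
Velocity relative to ground = (-2.600, 0.000) + (0.000, -3.240) = (-2.600, -3.240) m/s.
Speed = |(-2.600, -3.240)| = 4.154 m/s.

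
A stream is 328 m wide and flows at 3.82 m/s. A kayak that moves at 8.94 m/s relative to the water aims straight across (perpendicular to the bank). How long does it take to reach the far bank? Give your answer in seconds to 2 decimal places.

36.69 s

The component of the kayak's velocity perpendicular to the bank is 8.94 m/s.
The flow acts along the bank and has no component across it.
Time = 328 / 8.940 = 36.689 s.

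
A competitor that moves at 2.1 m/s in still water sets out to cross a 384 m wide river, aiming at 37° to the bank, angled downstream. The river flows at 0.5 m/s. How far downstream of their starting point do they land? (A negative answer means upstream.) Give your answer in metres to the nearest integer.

Perpendicular speed = 1.264 m/s; crossing time = 384 / 1.264 = 303.843 s.
Net downstream speed = 2.177 m/s.
Drift = 2.177 × 303.843 = 661.507 m (downstream).

662 m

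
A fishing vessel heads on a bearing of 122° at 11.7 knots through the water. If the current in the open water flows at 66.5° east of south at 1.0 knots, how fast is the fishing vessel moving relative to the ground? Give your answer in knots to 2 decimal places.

Taking east as x and north as y: velocity relative to the water = (9.922, -6.200) knots; the water relative to ground = (0.917, -0.399) knots.
Velocity relative to ground = (9.922, -6.200) + (0.917, -0.399) = (10.839, -6.599) knots.
Speed = |(10.839, -6.599)| = 12.690 knots.

12.69 knots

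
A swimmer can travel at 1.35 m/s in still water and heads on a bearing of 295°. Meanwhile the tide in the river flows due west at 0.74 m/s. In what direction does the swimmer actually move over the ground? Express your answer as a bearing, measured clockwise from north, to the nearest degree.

Taking east as x and north as y: velocity relative to the water = (-1.224, 0.571) m/s; the water relative to ground = (-0.740, 0.000) m/s.
Velocity relative to ground = (-1.224, 0.571) + (-0.740, 0.000) = (-1.964, 0.571) m/s.
Bearing = atan2(-1.96, 0.57) = 286.20° clockwise from north.

286°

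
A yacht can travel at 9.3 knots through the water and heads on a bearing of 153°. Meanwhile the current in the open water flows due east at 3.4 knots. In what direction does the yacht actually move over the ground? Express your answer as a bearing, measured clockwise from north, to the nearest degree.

137°

Taking east as x and north as y: velocity relative to the water = (4.222, -8.286) knots; the water relative to ground = (3.400, 0.000) knots.
Velocity relative to ground = (4.222, -8.286) + (3.400, 0.000) = (7.622, -8.286) knots.
Bearing = atan2(7.62, -8.29) = 137.39° clockwise from north.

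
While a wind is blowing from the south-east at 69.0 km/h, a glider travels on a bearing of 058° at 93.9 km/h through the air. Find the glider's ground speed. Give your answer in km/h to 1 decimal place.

103.3 km/h

Taking east as x and north as y: velocity relative to the air = (79.632, 49.759) km/h; the air relative to ground = (-48.790, 48.790) km/h.
Velocity relative to ground = (79.632, 49.759) + (-48.790, 48.790) = (30.841, 98.550) km/h.
Speed = |(30.841, 98.550)| = 103.263 km/h.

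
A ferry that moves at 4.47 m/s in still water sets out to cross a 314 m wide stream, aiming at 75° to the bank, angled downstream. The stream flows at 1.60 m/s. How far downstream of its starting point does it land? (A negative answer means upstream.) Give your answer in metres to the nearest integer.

200 m

Perpendicular speed = 4.318 m/s; crossing time = 314 / 4.318 = 72.724 s.
Net downstream speed = 2.757 m/s.
Drift = 2.757 × 72.724 = 200.495 m (downstream).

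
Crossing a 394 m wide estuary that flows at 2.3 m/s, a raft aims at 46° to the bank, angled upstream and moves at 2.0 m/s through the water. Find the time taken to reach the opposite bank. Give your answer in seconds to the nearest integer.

274 s

The component of the raft's velocity perpendicular to the bank is 2.0 × sin 46° = 1.439 m/s.
The flow acts along the bank and has no component across it.
Time = 394 / 1.439 = 273.862 s.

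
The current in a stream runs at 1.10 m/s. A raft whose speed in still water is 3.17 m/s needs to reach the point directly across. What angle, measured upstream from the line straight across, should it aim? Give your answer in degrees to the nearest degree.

20°

To cancel the current, the upstream component of the raft's velocity must equal the flow: 3.17 sin θ = 1.10.
sin θ = 1.10 / 3.17 = 0.3470.
θ = arcsin(0.3470) = 20.304°.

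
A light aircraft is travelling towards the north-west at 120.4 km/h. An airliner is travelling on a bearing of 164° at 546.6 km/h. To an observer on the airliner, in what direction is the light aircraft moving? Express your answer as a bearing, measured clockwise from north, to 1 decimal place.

Taking east as x and north as y: light aircraft velocity = (-85.136, 85.136) km/h; airliner velocity = (150.663, -525.426) km/h.
Velocity of light aircraft relative to airliner = (-85.136, 85.136) − (150.663, -525.426) = (-235.799, 610.561) km/h.
Bearing = atan2(-235.80, 610.56) = 338.88° clockwise from north.

338.9°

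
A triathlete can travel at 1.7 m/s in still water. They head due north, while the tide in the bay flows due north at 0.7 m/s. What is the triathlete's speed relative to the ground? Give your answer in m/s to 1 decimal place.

Taking east as x and north as y: velocity relative to the water = (0.000, 1.700) m/s; the water relative to ground = (0.000, 0.700) m/s.
Velocity relative to ground = (0.000, 1.700) + (0.000, 0.700) = (0.000, 2.400) m/s.
Speed = |(0.000, 2.400)| = 2.400 m/s.

2.4 m/s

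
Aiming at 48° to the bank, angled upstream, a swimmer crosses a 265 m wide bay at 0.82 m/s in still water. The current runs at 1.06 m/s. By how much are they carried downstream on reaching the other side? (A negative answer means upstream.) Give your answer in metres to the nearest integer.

Perpendicular speed = 0.609 m/s; crossing time = 265 / 0.609 = 434.869 s.
Net downstream speed = 0.511 m/s.
Drift = 0.511 × 434.869 = 222.354 m (downstream).

222 m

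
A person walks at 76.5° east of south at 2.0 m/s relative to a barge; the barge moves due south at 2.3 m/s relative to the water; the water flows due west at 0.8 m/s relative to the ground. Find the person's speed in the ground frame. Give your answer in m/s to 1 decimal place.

In east/north components (m/s): person relative to barge = (1.945, -0.467); barge relative to water = (0.000, -2.300); water relative to ground = (-0.800, 0.000).
Sum = (1.145, -2.767) m/s.
Speed = |(1.145, -2.767)| = 2.994 m/s.

3.0 m/s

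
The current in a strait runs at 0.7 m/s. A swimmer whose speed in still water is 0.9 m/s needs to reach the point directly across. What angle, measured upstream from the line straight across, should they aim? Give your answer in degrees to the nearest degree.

51°

To cancel the current, the upstream component of the swimmer's velocity must equal the flow: 0.9 sin θ = 0.7.
sin θ = 0.7 / 0.9 = 0.7778.
θ = arcsin(0.7778) = 51.058°.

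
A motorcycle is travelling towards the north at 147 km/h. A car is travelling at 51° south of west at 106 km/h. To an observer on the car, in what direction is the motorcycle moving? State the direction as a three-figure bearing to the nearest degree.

016°

Taking east as x and north as y: motorcycle velocity = (0.000, 147.000) km/h; car velocity = (-66.708, -82.377) km/h.
Velocity of motorcycle relative to car = (0.000, 147.000) − (-66.708, -82.377) = (66.708, 229.377) km/h.
Bearing = atan2(66.71, 229.38) = 16.22° clockwise from north.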